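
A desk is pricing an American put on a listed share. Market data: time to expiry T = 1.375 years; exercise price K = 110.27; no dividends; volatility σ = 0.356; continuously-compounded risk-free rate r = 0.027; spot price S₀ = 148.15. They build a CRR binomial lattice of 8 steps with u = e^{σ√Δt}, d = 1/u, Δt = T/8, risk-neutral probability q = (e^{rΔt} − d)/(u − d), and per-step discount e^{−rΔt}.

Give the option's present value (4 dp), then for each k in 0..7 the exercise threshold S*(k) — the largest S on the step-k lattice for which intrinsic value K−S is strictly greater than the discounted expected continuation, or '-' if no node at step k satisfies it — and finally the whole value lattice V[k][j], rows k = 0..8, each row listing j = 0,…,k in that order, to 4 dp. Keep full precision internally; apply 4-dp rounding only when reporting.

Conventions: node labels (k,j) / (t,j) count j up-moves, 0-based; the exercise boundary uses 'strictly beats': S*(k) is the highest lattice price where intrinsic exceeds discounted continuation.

price = 5.9380
boundary = - - - - - 70.8295 82.0941 95.1501
tree:
5.9380
9.2316 2.4113
14.0047 4.1269 0.5678
20.6123 6.9501 1.0946 0.0000
29.2068 11.4595 2.1103 0.0000 0.0000
39.4405 18.3537 4.0683 0.0000 0.0000 0.0000
49.1593 28.1759 7.8429 0.0000 0.0000 0.0000 0.0000
57.5446 39.4405 15.1199 0.0000 0.0000 0.0000 0.0000 0.0000
64.7793 49.1593 28.1759 0.0000 0.0000 0.0000 0.0000 0.0000 0.0000

params: Δt=0.17188 u=1.15904 d=0.86278 q=0.47887 e^(-rΔt)=0.99537
t_8 payoffs: 64.7793 49.1593 28.1759 0.0000 0.0000 0.0000 0.0000 0.0000 0.0000
t_7: node(7,0) S=52.7254 payoff=57.5446 vs cont=57.0341 → 57.5446 [stop]  node(7,1) S=70.8295 payoff=39.4405 vs cont=38.9299 → 39.4405 [stop]  node(7,2) S=95.1501 payoff=15.1199 vs cont=14.6153 → 15.1199 [stop]  node(7,3) S=127.8216 payoff=0.0000 vs cont=0.0000 → 0.0000 [wait]  node(7,4) S=171.7114 payoff=0.0000 vs cont=0.0000 → 0.0000 [wait]  node(7,5) S=230.6715 payoff=0.0000 vs cont=0.0000 → 0.0000 [wait]  node(7,6) S=309.8766 payoff=0.0000 vs cont=0.0000 → 0.0000 [wait]  node(7,7) S=416.2782 payoff=0.0000 vs cont=0.0000 → 0.0000 [wait]  ⇒ S*(7)=95.1501
t_6: node(6,0) S=61.1107 payoff=49.1593 vs cont=48.6488 → 49.1593 [stop]  node(6,1) S=82.0941 payoff=28.1759 vs cont=27.6654 → 28.1759 [stop]  node(6,2) S=110.2825 payoff=0.0000 vs cont=7.8429 → 7.8429 [wait]  node(6,3) S=148.1500 payoff=0.0000 vs cont=0.0000 → 0.0000 [wait]  node(6,4) S=199.0199 payoff=0.0000 vs cont=0.0000 → 0.0000 [wait]  node(6,5) S=267.3569 payoff=0.0000 vs cont=0.0000 → 0.0000 [wait]  node(6,6) S=359.1586 payoff=0.0000 vs cont=0.0000 → 0.0000 [wait]  ⇒ S*(6)=82.0941
t_5: node(5,0) S=70.8295 payoff=39.4405 vs cont=38.9299 → 39.4405 [stop]  node(5,1) S=95.1501 payoff=15.1199 vs cont=18.3537 → 18.3537 [wait]  node(5,2) S=127.8216 payoff=0.0000 vs cont=4.0683 → 4.0683 [wait]  node(5,3) S=171.7114 payoff=0.0000 vs cont=0.0000 → 0.0000 [wait]  node(5,4) S=230.6715 payoff=0.0000 vs cont=0.0000 → 0.0000 [wait]  node(5,5) S=309.8766 payoff=0.0000 vs cont=0.0000 → 0.0000 [wait]  ⇒ S*(5)=70.8295
t_4: node(4,0) S=82.0941 payoff=28.1759 vs cont=29.2068 → 29.2068 [wait]  node(4,1) S=110.2825 payoff=0.0000 vs cont=11.4595 → 11.4595 [wait]  node(4,2) S=148.1500 payoff=0.0000 vs cont=2.1103 → 2.1103 [wait]  node(4,3) S=199.0199 payoff=0.0000 vs cont=0.0000 → 0.0000 [wait]  node(4,4) S=267.3569 payoff=0.0000 vs cont=0.0000 → 0.0000 [wait]  ⇒ S*(4)=-
t_3: node(3,0) S=95.1501 payoff=15.1199 vs cont=20.6123 → 20.6123 [wait]  node(3,1) S=127.8216 payoff=0.0000 vs cont=6.9501 → 6.9501 [wait]  node(3,2) S=171.7114 payoff=0.0000 vs cont=1.0946 → 1.0946 [wait]  node(3,3) S=230.6715 payoff=0.0000 vs cont=0.0000 → 0.0000 [wait]  ⇒ S*(3)=-
t_2: node(2,0) S=110.2825 payoff=0.0000 vs cont=14.0047 → 14.0047 [wait]  node(2,1) S=148.1500 payoff=0.0000 vs cont=4.1269 → 4.1269 [wait]  node(2,2) S=199.0199 payoff=0.0000 vs cont=0.5678 → 0.5678 [wait]  ⇒ S*(2)=-
t_1: node(1,0) S=127.8216 payoff=0.0000 vs cont=9.2316 → 9.2316 [wait]  node(1,1) S=171.7114 payoff=0.0000 vs cont=2.4113 → 2.4113 [wait]  ⇒ S*(1)=-
t_0: node(0,0) S=148.1500 payoff=0.0000 vs cont=5.9380 → 5.9380 [wait]  ⇒ S*(0)=-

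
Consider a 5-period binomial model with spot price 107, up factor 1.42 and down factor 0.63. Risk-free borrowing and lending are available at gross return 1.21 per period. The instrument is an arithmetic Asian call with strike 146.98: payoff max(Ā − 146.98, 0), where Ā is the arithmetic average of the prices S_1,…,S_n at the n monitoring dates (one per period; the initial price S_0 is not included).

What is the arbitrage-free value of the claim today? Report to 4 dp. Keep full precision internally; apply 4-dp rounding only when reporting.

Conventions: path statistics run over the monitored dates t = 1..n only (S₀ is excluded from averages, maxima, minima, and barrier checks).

price = 25.6029

Under the martingale measure an up-move has probability p* = 0.7342; value the claim as the probability-weighted average of per-path payoffs, discounted 5 periods at R = 1.21.
Enumerate all 2^5 = 32 price paths (U = up ×1.42, D = down ×0.63); each path with k up-moves has probability p*^k·(1−p*)^(5−k).
DDDDD: Ā=32.8216, payoff=0.0000, prob=0.001327
UDDDD: Ā=73.9789, payoff=0.0000, prob=0.003666
DUDDD: Ā=57.0729, payoff=0.0000, prob=0.003666
UUDDD: Ā=128.6404, payoff=0.0000, prob=0.010125
DDUDD: Ā=46.4221, payoff=0.0000, prob=0.003666
UDUDD: Ā=104.6339, payoff=0.0000, prob=0.010125
DUUDD: Ā=87.7279, payoff=0.0000, prob=0.010125
UUUDD: Ā=197.7360, payoff=50.7560, prob=0.027963
DDDUD: Ā=39.7121, payoff=0.0000, prob=0.003666
UDDUD: Ā=89.5098, payoff=0.0000, prob=0.010125
DUDUD: Ā=72.6038, payoff=0.0000, prob=0.010125
UUDUD: Ā=163.6467, payoff=16.6667, prob=0.027963
DDUUD: Ā=61.9530, payoff=0.0000, prob=0.010125
UDUUD: Ā=139.6402, payoff=0.0000, prob=0.027963
DUUUD: Ā=122.7342, payoff=0.0000, prob=0.027963
UUUUD: Ā=276.6390, payoff=129.6590, prob=0.077232
DDDDU: Ā=35.4848, payoff=0.0000, prob=0.003666
UDDDU: Ā=79.9816, payoff=0.0000, prob=0.010125
DUDDU: Ā=63.0756, payoff=0.0000, prob=0.010125
UUDDU: Ā=142.1705, payoff=0.0000, prob=0.027963
DDUDU: Ā=52.4249, payoff=0.0000, prob=0.010125
UDUDU: Ā=118.1640, payoff=0.0000, prob=0.027963
DUUDU: Ā=101.2580, payoff=0.0000, prob=0.027963
UUUDU: Ā=228.2322, payoff=81.2522, prob=0.077232
DDDUU: Ā=45.7149, payoff=0.0000, prob=0.010125
UDDUU: Ā=103.0398, payoff=0.0000, prob=0.027963
DUDUU: Ā=86.1338, payoff=0.0000, prob=0.027963
UUDUU: Ā=194.1430, payoff=47.1630, prob=0.077232
DDUUU: Ā=75.4831, payoff=0.0000, prob=0.027963
UDUUU: Ā=170.1364, payoff=23.1564, prob=0.077232
DUUUU: Ā=153.2304, payoff=6.2504, prob=0.077232
UUUUU: Ā=345.3765, payoff=198.3965, prob=0.213307
Price = Σ prob·payoff / R^5 = 66.407327 / 2.593742 = 25.6029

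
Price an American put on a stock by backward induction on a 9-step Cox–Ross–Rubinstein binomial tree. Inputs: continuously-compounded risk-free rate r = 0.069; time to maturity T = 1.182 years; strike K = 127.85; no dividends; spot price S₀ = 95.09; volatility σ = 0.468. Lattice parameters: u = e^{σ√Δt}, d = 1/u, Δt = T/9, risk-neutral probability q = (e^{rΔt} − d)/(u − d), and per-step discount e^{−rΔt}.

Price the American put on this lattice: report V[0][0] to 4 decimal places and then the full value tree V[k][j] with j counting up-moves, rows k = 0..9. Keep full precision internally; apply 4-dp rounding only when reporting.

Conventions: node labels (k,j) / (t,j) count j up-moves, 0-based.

price = 37.7964
tree:
37.7964
48.3249 27.3005
60.1140 36.6851 17.8249
70.6808 47.7748 25.5709 9.9153
79.5992 60.1140 35.5391 15.4415 4.2197
87.1263 70.6808 47.5941 23.3761 7.2864 1.0348
93.4792 79.5992 60.1140 34.1405 12.3580 2.0253 0.0000
98.8411 87.1263 70.6808 47.5941 20.4626 3.9640 0.0000 0.0000
103.3665 93.4792 79.5992 60.1140 32.7600 7.7582 0.0000 0.0000 0.0000
107.1859 98.8411 87.1263 70.6808 47.5941 15.1841 0.0000 0.0000 0.0000 0.0000

Δt=0.13133  u=1.18483  d=0.84400  q=0.48441  discount=0.99098
step 9 (expiry): payoffs max(K−S,0) = 107.1859 98.8411 87.1263 70.6808 47.5941 15.1841 0.0000 0.0000 0.0000 0.0000
k=8: (k=8,j=0): S=24.4835, K−S=103.3665, hold=102.2131 ⇒ V=103.3665 exercise | (k=8,j=1): S=34.3708, K−S=93.4792, hold=92.3259 ⇒ V=93.4792 exercise | (k=8,j=2): S=48.2508, K−S=79.5992, hold=78.4459 ⇒ V=79.5992 exercise | (k=8,j=3): S=67.7360, K−S=60.1140, hold=58.9606 ⇒ V=60.1140 exercise | (k=8,j=4): S=95.0900, K−S=32.7600, hold=31.6067 ⇒ V=32.7600 exercise | (k=8,j=5): S=133.4904, K−S=0.0000, hold=7.7582 ⇒ V=7.7582 continue | (k=8,j=6): S=187.3982, K−S=0.0000, hold=0.0000 ⇒ V=0.0000 continue | (k=8,j=7): S=263.0756, K−S=0.0000, hold=0.0000 ⇒ V=0.0000 continue | (k=8,j=8): S=369.3140, K−S=0.0000, hold=0.0000 ⇒ V=0.0000 continue
k=7: (k=7,j=0): S=29.0089, K−S=98.8411, hold=97.6877 ⇒ V=98.8411 exercise | (k=7,j=1): S=40.7237, K−S=87.1263, hold=85.9730 ⇒ V=87.1263 exercise | (k=7,j=2): S=57.1692, K−S=70.6808, hold=69.5275 ⇒ V=70.6808 exercise | (k=7,j=3): S=80.2559, K−S=47.5941, hold=46.4407 ⇒ V=47.5941 exercise | (k=7,j=4): S=112.6659, K−S=15.1841, hold=20.4626 ⇒ V=20.4626 continue | (k=7,j=5): S=158.1640, K−S=0.0000, hold=3.9640 ⇒ V=3.9640 continue | (k=7,j=6): S=222.0358, K−S=0.0000, hold=0.0000 ⇒ V=0.0000 continue | (k=7,j=7): S=311.7010, K−S=0.0000, hold=0.0000 ⇒ V=0.0000 continue
k=6: (k=6,j=0): S=34.3708, K−S=93.4792, hold=92.3259 ⇒ V=93.4792 exercise | (k=6,j=1): S=48.2508, K−S=79.5992, hold=78.4459 ⇒ V=79.5992 exercise | (k=6,j=2): S=67.7360, K−S=60.1140, hold=58.9606 ⇒ V=60.1140 exercise | (k=6,j=3): S=95.0900, K−S=32.7600, hold=34.1405 ⇒ V=34.1405 continue | (k=6,j=4): S=133.4904, K−S=0.0000, hold=12.3580 ⇒ V=12.3580 continue | (k=6,j=5): S=187.3982, K−S=0.0000, hold=2.0253 ⇒ V=2.0253 continue | (k=6,j=6): S=263.0756, K−S=0.0000, hold=0.0000 ⇒ V=0.0000 continue
k=5: (k=5,j=0): S=40.7237, K−S=87.1263, hold=85.9730 ⇒ V=87.1263 exercise | (k=5,j=1): S=57.1692, K−S=70.6808, hold=69.5275 ⇒ V=70.6808 exercise | (k=5,j=2): S=80.2559, K−S=47.5941, hold=47.1034 ⇒ V=47.5941 exercise | (k=5,j=3): S=112.6659, K−S=15.1841, hold=23.3761 ⇒ V=23.3761 continue | (k=5,j=4): S=158.1640, K−S=0.0000, hold=7.2864 ⇒ V=7.2864 continue | (k=5,j=5): S=222.0358, K−S=0.0000, hold=1.0348 ⇒ V=1.0348 continue
k=4: (k=4,j=0): S=48.2508, K−S=79.5992, hold=78.4459 ⇒ V=79.5992 exercise | (k=4,j=1): S=67.7360, K−S=60.1140, hold=58.9606 ⇒ V=60.1140 exercise | (k=4,j=2): S=95.0900, K−S=32.7600, hold=35.5391 ⇒ V=35.5391 continue | (k=4,j=3): S=133.4904, K−S=0.0000, hold=15.4415 ⇒ V=15.4415 continue | (k=4,j=4): S=187.3982, K−S=0.0000, hold=4.2197 ⇒ V=4.2197 continue
k=3: (k=3,j=0): S=57.1692, K−S=70.6808, hold=69.5275 ⇒ V=70.6808 exercise | (k=3,j=1): S=80.2559, K−S=47.5941, hold=47.7748 ⇒ V=47.7748 continue | (k=3,j=2): S=112.6659, K−S=15.1841, hold=25.5709 ⇒ V=25.5709 continue | (k=3,j=3): S=158.1640, K−S=0.0000, hold=9.9153 ⇒ V=9.9153 continue
k=2: (k=2,j=0): S=67.7360, K−S=60.1140, hold=59.0474 ⇒ V=60.1140 exercise | (k=2,j=1): S=95.0900, K−S=32.7600, hold=36.6851 ⇒ V=36.6851 continue | (k=2,j=2): S=133.4904, K−S=0.0000, hold=17.8249 ⇒ V=17.8249 continue
k=1: (k=1,j=0): S=80.2559, K−S=47.5941, hold=48.3249 ⇒ V=48.3249 continue | (k=1,j=1): S=112.6659, K−S=15.1841, hold=27.3005 ⇒ V=27.3005 continue
k=0: (k=0,j=0): S=95.0900, K−S=32.7600, hold=37.7964 ⇒ V=37.7964 continue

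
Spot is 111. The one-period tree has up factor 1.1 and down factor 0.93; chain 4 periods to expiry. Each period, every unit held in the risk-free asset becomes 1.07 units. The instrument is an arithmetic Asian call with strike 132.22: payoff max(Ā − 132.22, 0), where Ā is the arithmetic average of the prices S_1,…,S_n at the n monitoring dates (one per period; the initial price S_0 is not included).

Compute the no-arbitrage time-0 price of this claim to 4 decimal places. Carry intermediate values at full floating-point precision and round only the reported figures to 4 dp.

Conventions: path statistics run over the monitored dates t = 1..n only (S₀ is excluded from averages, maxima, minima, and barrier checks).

Risk-neutral up-probability p* = (R−d)/(u−d) = (1.07−0.93)/(1.1−0.93) = 0.8235; the claim prices as the p*-weighted sum of path payoffs discounted by R^4.
Enumerate all 2^4 = 16 price paths (U = up ×1.1, D = down ×0.93); each path with k up-moves has probability p*^k·(1−p*)^(4−k).
DDDD: Ā=92.8878, payoff=0.0000, prob=0.000970
UDDD: Ā=109.8673, payoff=0.0000, prob=0.004526
DUDD: Ā=105.1498, payoff=0.0000, prob=0.004526
UUDD: Ā=124.3708, payoff=0.0000, prob=0.021120
DDUD: Ā=100.7625, payoff=0.0000, prob=0.004526
UDUD: Ā=119.1815, payoff=0.0000, prob=0.021120
DUUD: Ā=114.4640, payoff=0.0000, prob=0.021120
UUUD: Ā=135.3875, payoff=3.1675, prob=0.098562
DDDU: Ā=96.6824, payoff=0.0000, prob=0.004526
UDDU: Ā=114.3555, payoff=0.0000, prob=0.021120
DUDU: Ā=109.6380, payoff=0.0000, prob=0.021120
UUDU: Ā=129.6794, payoff=0.0000, prob=0.098562
DDUU: Ā=105.2507, payoff=0.0000, prob=0.021120
UDUU: Ā=124.4901, payoff=0.0000, prob=0.098562
DUUU: Ā=119.7726, payoff=0.0000, prob=0.098562
UUUU: Ā=141.6665, payoff=9.4465, prob=0.459956
Price = Σ prob·payoff / R^4 = 4.657186 / 1.310796 = 3.5529

price = 3.5529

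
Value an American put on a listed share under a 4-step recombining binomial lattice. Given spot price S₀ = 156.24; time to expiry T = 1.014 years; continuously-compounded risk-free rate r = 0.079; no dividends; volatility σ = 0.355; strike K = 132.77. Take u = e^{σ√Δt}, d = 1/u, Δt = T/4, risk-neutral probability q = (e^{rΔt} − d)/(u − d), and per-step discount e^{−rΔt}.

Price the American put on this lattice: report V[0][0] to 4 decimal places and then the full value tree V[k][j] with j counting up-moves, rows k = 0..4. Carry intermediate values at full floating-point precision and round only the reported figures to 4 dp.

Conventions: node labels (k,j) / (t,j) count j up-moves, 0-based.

Δt=0.25350, u=1.19571, d=0.83632, q=0.51172, disc=e^(-rΔt)=0.98017
k=4 terminal: V=max(K-S,0) → 56.3350 23.4896 0.0000 0.0000 0.0000
k=3: j=0 S=91.3939 intr=41.3761 cont=38.7436 V=41.3761[EX]; j=1 S=130.6674 intr=2.1026 cont=11.2421 V=11.2421[hold]; j=2 S=186.8174 intr=0.0000 cont=0.0000 V=0.0000[hold]; j=3 S=267.0959 intr=0.0000 cont=0.0000 V=0.0000[hold]
k=2: j=0 S=109.2804 intr=23.4896 cont=25.4413 V=25.4413[hold]; j=1 S=156.2400 intr=0.0000 cont=5.3804 V=5.3804[hold]; j=2 S=223.3789 intr=0.0000 cont=0.0000 V=0.0000[hold]
k=1: j=0 S=130.6674 intr=2.1026 cont=14.8748 V=14.8748[hold]; j=1 S=186.8174 intr=0.0000 cont=2.5751 V=2.5751[hold]
k=0: j=0 S=156.2400 intr=0.0000 cont=8.4107 V=8.4107[hold]

price = 8.4107
tree:
8.4107
14.8748 2.5751
25.4413 5.3804 0.0000
41.3761 11.2421 0.0000 0.0000
56.3350 23.4896 0.0000 0.0000 0.0000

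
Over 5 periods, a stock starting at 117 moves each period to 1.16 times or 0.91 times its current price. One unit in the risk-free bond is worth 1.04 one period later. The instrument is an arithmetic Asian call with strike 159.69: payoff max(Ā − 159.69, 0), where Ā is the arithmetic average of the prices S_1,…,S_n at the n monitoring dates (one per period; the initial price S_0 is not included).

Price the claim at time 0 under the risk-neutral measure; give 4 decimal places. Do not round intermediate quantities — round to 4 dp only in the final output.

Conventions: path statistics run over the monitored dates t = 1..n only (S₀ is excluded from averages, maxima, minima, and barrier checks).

Risk-neutral up-probability p* = (R−d)/(u−d) = (1.04−0.91)/(1.16−0.91) = 0.5200; the claim prices as the p*-weighted sum of path payoffs discounted by R^5.
Enumerate all 2^5 = 32 price paths (U = up ×1.16, D = down ×0.91); each path with k up-moves has probability p*^k·(1−p*)^(5−k).
DDDDD: Ā=88.9540, payoff=0.0000, prob=0.025480
UDDDD: Ā=113.3919, payoff=0.0000, prob=0.027604
DUDDD: Ā=107.5419, payoff=0.0000, prob=0.027604
UUDDD: Ā=137.0864, payoff=0.0000, prob=0.029904
DDUDD: Ā=102.2184, payoff=0.0000, prob=0.027604
UDUDD: Ā=130.3004, payoff=0.0000, prob=0.029904
DUUDD: Ā=124.4504, payoff=0.0000, prob=0.029904
UUUDD: Ā=158.6401, payoff=0.0000, prob=0.032396
DDDUD: Ā=97.3740, payoff=0.0000, prob=0.027604
UDDUD: Ā=124.1251, payoff=0.0000, prob=0.029904
DUDUD: Ā=118.2751, payoff=0.0000, prob=0.029904
UUDUD: Ā=150.7683, payoff=0.0000, prob=0.032396
DDUUD: Ā=112.9516, payoff=0.0000, prob=0.029904
UDUUD: Ā=143.9823, payoff=0.0000, prob=0.032396
DUUUD: Ā=138.1323, payoff=0.0000, prob=0.032396
UUUUD: Ā=176.0807, payoff=16.3907, prob=0.035096
DDDDU: Ā=92.9656, payoff=0.0000, prob=0.027604
UDDDU: Ā=118.5056, payoff=0.0000, prob=0.029904
DUDDU: Ā=112.6556, payoff=0.0000, prob=0.029904
UUDDU: Ā=143.6050, payoff=0.0000, prob=0.032396
DDUDU: Ā=107.3321, payoff=0.0000, prob=0.029904
UDUDU: Ā=136.8190, payoff=0.0000, prob=0.032396
DUUDU: Ā=130.9690, payoff=0.0000, prob=0.032396
UUUDU: Ā=166.9495, payoff=7.2595, prob=0.035096
DDDUU: Ā=102.4878, payoff=0.0000, prob=0.029904
UDDUU: Ā=130.6437, payoff=0.0000, prob=0.032396
DUDUU: Ā=124.7937, payoff=0.0000, prob=0.032396
UUDUU: Ā=159.0777, payoff=0.0000, prob=0.035096
DDUUU: Ā=119.4702, payoff=0.0000, prob=0.032396
UDUUU: Ā=152.2917, payoff=0.0000, prob=0.035096
DUUUU: Ā=146.4417, payoff=0.0000, prob=0.035096
UUUUU: Ā=186.6730, payoff=26.9830, prob=0.038020
Price = Σ prob·payoff / R^5 = 1.855925 / 1.216653 = 1.5254

price = 1.5254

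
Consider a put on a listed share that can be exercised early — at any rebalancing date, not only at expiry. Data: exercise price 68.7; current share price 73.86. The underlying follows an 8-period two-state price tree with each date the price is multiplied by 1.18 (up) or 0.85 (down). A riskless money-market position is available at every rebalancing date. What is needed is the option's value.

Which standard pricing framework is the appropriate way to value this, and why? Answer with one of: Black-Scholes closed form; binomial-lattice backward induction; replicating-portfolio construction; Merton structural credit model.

framework: binomial-lattice backward induction

Key observation: with exercise allowed before expiry on a discrete up/down model (8 steps from spot 73.86), the strike-68.7 put's value must be rolled back through the tree testing early exercise at each node.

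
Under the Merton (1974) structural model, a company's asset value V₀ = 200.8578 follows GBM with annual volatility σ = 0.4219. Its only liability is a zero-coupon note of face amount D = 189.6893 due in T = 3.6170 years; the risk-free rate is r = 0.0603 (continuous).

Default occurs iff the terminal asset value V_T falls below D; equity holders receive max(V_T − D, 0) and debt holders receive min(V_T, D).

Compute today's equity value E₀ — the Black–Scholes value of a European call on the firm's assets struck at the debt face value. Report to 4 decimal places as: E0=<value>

E0=82.2658

Equity is a call on the firm's assets struck at D = 189.6893:
d₁ = [ln(V₀/D) + (r + σ²/2)T] / (σ√T)
   = [ln(200.8578/189.6893) + (0.0603 + 0.5·0.4219²)·3.6170] / (0.4219·√3.6170)
   = [0.057210 + 0.540017] / 0.802387 = 0.744313
d₂ = d₁ − σ√T = 0.744313 − 0.802387 = -0.058074
N(d₁) = 0.771657,  N(d₂) = 0.476845,  e^(−rT) = 0.804041
E₀ = V₀·N(d₁) − D·e^(−rT)·N(d₂)
   = 200.8578·0.771657 − 189.6893·0.804041·0.476845 = 82.265798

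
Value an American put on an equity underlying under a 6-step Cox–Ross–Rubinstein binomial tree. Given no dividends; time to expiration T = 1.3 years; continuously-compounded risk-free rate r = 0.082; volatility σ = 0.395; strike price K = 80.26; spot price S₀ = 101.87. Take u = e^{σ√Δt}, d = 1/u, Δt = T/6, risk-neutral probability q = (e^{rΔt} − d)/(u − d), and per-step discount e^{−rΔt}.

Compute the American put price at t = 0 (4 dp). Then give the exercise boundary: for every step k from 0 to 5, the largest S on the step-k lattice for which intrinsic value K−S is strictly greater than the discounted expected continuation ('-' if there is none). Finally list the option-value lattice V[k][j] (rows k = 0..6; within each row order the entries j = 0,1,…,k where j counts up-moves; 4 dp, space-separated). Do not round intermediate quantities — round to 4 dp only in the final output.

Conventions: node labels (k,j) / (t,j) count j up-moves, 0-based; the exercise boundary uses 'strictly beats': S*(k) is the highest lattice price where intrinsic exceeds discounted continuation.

Δt=0.21667  u=1.20185  d=0.83205  q=0.50264  discount=0.98239
step 6 (expiry): payoffs max(K−S,0) = 46.4579 31.4348 9.7346 0.0000 0.0000 0.0000 0.0000
step 5: (k=5,j=0): S=40.6251, K−S=39.6349, hold=38.2216 ⇒ V=39.6349 exercise | (k=5,j=1): S=58.6806, K−S=21.5794, hold=20.1660 ⇒ V=21.5794 exercise | (k=5,j=2): S=84.7610, K−S=0.0000, hold=4.7564 ⇒ V=4.7564 continue | (k=5,j=3): S=122.4325, K−S=0.0000, hold=0.0000 ⇒ V=0.0000 continue | (k=5,j=4): S=176.8470, K−S=0.0000, hold=0.0000 ⇒ V=0.0000 continue | (k=5,j=5): S=255.4457, K−S=0.0000, hold=0.0000 ⇒ V=0.0000 continue  boundary S*=58.6806
step 4: (k=4,j=0): S=48.8252, K−S=31.4348, hold=30.0214 ⇒ V=31.4348 exercise | (k=4,j=1): S=70.5254, K−S=9.7346, hold=12.8924 ⇒ V=12.8924 continue | (k=4,j=2): S=101.8700, K−S=0.0000, hold=2.3240 ⇒ V=2.3240 continue | (k=4,j=3): S=147.1456, K−S=0.0000, hold=0.0000 ⇒ V=0.0000 continue | (k=4,j=4): S=212.5437, K−S=0.0000, hold=0.0000 ⇒ V=0.0000 continue  boundary S*=48.8252
step 3: (k=3,j=0): S=58.6806, K−S=21.5794, hold=21.7253 ⇒ V=21.7253 continue | (k=3,j=1): S=84.7610, K−S=0.0000, hold=7.4468 ⇒ V=7.4468 continue | (k=3,j=2): S=122.4325, K−S=0.0000, hold=1.1355 ⇒ V=1.1355 continue | (k=3,j=3): S=176.8470, K−S=0.0000, hold=0.0000 ⇒ V=0.0000 continue  boundary S*=-
step 2: (k=2,j=0): S=70.5254, K−S=9.7346, hold=14.2922 ⇒ V=14.2922 continue | (k=2,j=1): S=101.8700, K−S=0.0000, hold=4.1993 ⇒ V=4.1993 continue | (k=2,j=2): S=147.1456, K−S=0.0000, hold=0.5548 ⇒ V=0.5548 continue  boundary S*=-
step 1: (k=1,j=0): S=84.7610, K−S=0.0000, hold=9.0568 ⇒ V=9.0568 continue | (k=1,j=1): S=122.4325, K−S=0.0000, hold=2.3257 ⇒ V=2.3257 continue  boundary S*=-
step 0: (k=0,j=0): S=101.8700, K−S=0.0000, hold=5.5736 ⇒ V=5.5736 continue  boundary S*=-

price = 5.5736
boundary = - - - - 48.8252 58.6806
tree:
5.5736
9.0568 2.3257
14.2922 4.1993 0.5548
21.7253 7.4468 1.1355 0.0000
31.4348 12.8924 2.3240 0.0000 0.0000
39.6349 21.5794 4.7564 0.0000 0.0000 0.0000
46.4579 31.4348 9.7346 0.0000 0.0000 0.0000 0.0000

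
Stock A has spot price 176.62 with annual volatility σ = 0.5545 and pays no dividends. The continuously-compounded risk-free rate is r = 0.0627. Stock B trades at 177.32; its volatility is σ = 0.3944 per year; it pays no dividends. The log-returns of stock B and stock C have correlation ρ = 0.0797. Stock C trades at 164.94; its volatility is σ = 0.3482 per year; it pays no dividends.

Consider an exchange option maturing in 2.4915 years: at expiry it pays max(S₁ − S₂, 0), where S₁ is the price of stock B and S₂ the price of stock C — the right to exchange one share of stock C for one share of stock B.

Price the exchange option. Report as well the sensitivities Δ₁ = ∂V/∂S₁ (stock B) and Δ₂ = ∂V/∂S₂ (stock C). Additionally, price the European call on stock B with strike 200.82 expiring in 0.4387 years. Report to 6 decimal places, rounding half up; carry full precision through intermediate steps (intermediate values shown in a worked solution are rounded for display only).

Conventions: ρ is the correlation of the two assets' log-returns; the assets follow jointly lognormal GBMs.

σ_eff = √(σ₁² + σ₂² − 2ρσ₁σ₂) = √(0.3944² + 0.3482² − 2·0.0797·0.3944·0.3482) = 0.504880
d₁ = (ln(S₁/S₂) + (q₂ − q₁ + σ_eff²/2)T) / (σ_eff√T) = (ln(177.32/164.94) + (0.0 − 0.0 + 0.127452)·2.4915) / 0.796928 = 0.489280
d₂ = d₁ − σ_eff√T = 0.489280 − 0.796928 = -0.307647
N(d₁) = 0.687678,  N(d₂) = 0.379175
V = S₁·e^{−q₁T}·N(d₁) − S₂·e^{−q₂T}·N(d₂) = 121.939136 − 62.541185 = 59.397951
Δ₁ = e^{−q₁T}·N(d₁) = 0.687678;  Δ₂ = −e^{−q₂T}·N(d₂) = -0.379175
[vanilla: stock B call K=200.82]
σ√T = 0.3944·√0.4387 = 0.261229
d₁ = (ln(S/K) + (r+σ²/2)T) / (σ√T) = (ln(177.32/200.82) + (0.0627+0.3944²/2)·0.4387) / 0.261229 = (-0.124453 + 0.061627) / 0.261229 = -0.240503
d₂ = d₁ − σ√T = -0.240503 − 0.261229 = -0.501732
e^{−rT} = 0.972868
N(d₁) = 0.404970,  N(d₂) = 0.307928
price = S·N(d₁) − K·e^{−rT}·N(d₂) = 71.809302 − 60.160357 = 11.648945

exchange price = 59.397951
Δ1 = 0.687678
Δ2 = -0.379175
price(stock B call K=200.82) = 11.648945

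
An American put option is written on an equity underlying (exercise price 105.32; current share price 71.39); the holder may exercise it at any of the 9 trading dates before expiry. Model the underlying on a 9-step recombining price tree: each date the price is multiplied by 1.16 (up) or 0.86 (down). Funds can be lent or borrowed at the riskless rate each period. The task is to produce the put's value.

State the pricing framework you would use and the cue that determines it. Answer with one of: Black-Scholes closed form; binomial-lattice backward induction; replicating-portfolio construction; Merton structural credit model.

framework: binomial-lattice backward induction

Key observation: early exercise of the strike-105.32 put must be checked at each of the 9 dates (spot 71.39), which forces a node-by-node comparison of intrinsic and continuation value backward from expiry.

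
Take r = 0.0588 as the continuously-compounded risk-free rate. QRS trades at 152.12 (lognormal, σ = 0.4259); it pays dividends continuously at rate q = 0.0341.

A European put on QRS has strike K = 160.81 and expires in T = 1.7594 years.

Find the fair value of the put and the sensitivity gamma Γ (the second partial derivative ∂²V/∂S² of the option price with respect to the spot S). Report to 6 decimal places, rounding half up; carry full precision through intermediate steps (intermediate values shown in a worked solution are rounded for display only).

price = 32.935769
Γ = 0.004226

σ√T = 0.4259·√1.7594 = 0.564924
d₁ = (ln(S/K) + (r−q+σ²/2)T) / (σ√T) = (ln(152.12/160.81) + (0.0588−0.0341+0.4259²/2)·1.7594) / 0.564924 = (-0.055554 + 0.203027) / 0.564924 = 0.261049
d₂ = d₁ − σ√T = 0.261049 − 0.564924 = -0.303875
e^{−rT} = 0.901719
e^{−qT} = 0.941769
N(−d₁) = 0.397027,  N(−d₂) = 0.619388
Put price V = K·e^{−rT}·N(−d₂) − S·e^{−qT}·N(−d₁) = 89.814647 − 56.878878 = 32.935769
φ(d₁) = (1/√(2π))·e^{−d₁²/2} = 0.385578
Γ = e^{−qT}·φ(d₁) / (S·σ·√T) = 0.004226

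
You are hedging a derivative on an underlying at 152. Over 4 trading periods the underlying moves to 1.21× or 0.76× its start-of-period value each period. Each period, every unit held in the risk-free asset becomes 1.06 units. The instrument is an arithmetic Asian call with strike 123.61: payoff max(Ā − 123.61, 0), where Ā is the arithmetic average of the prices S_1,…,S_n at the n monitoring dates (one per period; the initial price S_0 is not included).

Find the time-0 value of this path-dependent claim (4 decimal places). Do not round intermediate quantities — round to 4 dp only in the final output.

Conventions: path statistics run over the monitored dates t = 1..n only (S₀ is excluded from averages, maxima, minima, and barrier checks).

price = 44.1490

Risk-neutral up-probability p* = (R−d)/(u−d) = (1.06−0.76)/(1.21−0.76) = 0.6667; the claim prices as the p*-weighted sum of path payoffs discounted by R^4.
Enumerate all 2^4 = 16 price paths (U = up ×1.21, D = down ×0.76); each path with k up-moves has probability p*^k·(1−p*)^(4−k).
DDDD: Ā=80.1875, payoff=0.0000, prob=0.012346
UDDD: Ā=127.6670, payoff=4.0570, prob=0.024691
DUDD: Ā=110.5670, payoff=0.0000, prob=0.024691
UUDD: Ā=176.0342, payoff=52.4242, prob=0.049383
DDUD: Ā=97.5710, payoff=0.0000, prob=0.024691
UDUD: Ā=155.3432, payoff=31.7332, prob=0.049383
DUUD: Ā=138.2432, payoff=14.6332, prob=0.049383
UUUD: Ā=220.0978, payoff=96.4878, prob=0.098765
DDDU: Ā=87.6940, payoff=0.0000, prob=0.024691
UDDU: Ā=139.6181, payoff=16.0081, prob=0.049383
DUDU: Ā=122.5181, payoff=0.0000, prob=0.049383
UUDU: Ā=195.0617, payoff=71.4517, prob=0.098765
DDUU: Ā=109.5221, payoff=0.0000, prob=0.049383
UDUU: Ā=174.3707, payoff=50.7607, prob=0.098765
DUUU: Ā=157.2707, payoff=33.6607, prob=0.098765
UUUU: Ā=250.3915, payoff=126.7815, prob=0.197531
Price = Σ prob·payoff / R^4 = 55.737038 / 1.262477 = 44.1490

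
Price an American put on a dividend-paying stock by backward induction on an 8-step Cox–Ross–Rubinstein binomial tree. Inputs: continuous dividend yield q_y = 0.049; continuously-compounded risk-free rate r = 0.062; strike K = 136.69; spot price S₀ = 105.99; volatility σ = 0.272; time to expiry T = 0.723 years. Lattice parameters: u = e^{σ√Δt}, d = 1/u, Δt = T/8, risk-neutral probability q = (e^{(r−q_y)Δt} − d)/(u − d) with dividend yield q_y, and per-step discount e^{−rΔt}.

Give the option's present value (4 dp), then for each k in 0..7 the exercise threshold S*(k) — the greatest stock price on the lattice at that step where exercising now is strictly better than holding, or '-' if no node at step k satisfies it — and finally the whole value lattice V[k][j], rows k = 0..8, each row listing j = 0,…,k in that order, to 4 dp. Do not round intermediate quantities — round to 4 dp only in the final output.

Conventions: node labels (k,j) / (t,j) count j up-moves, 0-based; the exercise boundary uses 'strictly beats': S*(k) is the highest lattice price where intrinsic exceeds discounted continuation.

price = 31.5915
boundary = - 97.6681 89.9996 97.6681 89.9996 97.6681 105.9900 115.0210
tree:
31.5915
39.0219 24.1212
46.6904 31.1825 16.9538
53.7568 39.0219 23.2762 10.4830
60.2684 46.6904 30.7783 15.6343 5.1722
66.2687 53.7568 39.0219 22.4411 8.6375 1.5779
71.7979 60.2684 46.6904 30.7000 13.9915 3.0916 0.0000
76.8930 66.2687 53.7568 39.0219 21.6690 6.0575 0.0000 0.0000
81.5880 71.7979 60.2684 46.6904 30.7000 11.8685 0.0000 0.0000 0.0000

Δt=0.09037, u=1.08521, d=0.92148, q=0.48675, disc=e^(-rΔt)=0.99441
k=8 terminal: V=max(K-S,0) → 81.5880 71.7979 60.2684 46.6904 30.7000 11.8685 0.0000 0.0000 0.0000
k=7: j=0 S=59.7970 intr=76.8930 cont=76.3934 V=76.8930[EX]; j=1 S=70.4213 intr=66.2687 cont=65.8161 V=66.2687[EX]; j=2 S=82.9332 intr=53.7568 cont=53.3595 V=53.7568[EX]; j=3 S=97.6681 intr=39.0219 cont=38.6897 V=39.0219[EX]; j=4 S=115.0210 intr=21.6690 cont=21.4135 V=21.6690[EX]; j=5 S=135.4570 intr=1.2330 cont=6.0575 V=6.0575[hold]; j=6 S=159.5239 intr=0.0000 cont=0.0000 V=0.0000[hold]; j=7 S=187.8669 intr=0.0000 cont=0.0000 V=0.0000[hold]  S*(7)=115.0210
k=6: j=0 S=64.8921 intr=71.7979 cont=71.3209 V=71.7979[EX]; j=1 S=76.4216 intr=60.2684 cont=59.8423 V=60.2684[EX]; j=2 S=89.9996 intr=46.6904 cont=46.3243 V=46.6904[EX]; j=3 S=105.9900 intr=30.7000 cont=30.4046 V=30.7000[EX]; j=4 S=124.8215 intr=11.8685 cont=13.9915 V=13.9915[hold]; j=5 S=146.9987 intr=0.0000 cont=3.0916 V=3.0916[hold]; j=6 S=173.1163 intr=0.0000 cont=0.0000 V=0.0000[hold]  S*(6)=105.9900
k=5: j=0 S=70.4213 intr=66.2687 cont=65.8161 V=66.2687[EX]; j=1 S=82.9332 intr=53.7568 cont=53.3595 V=53.7568[EX]; j=2 S=97.6681 intr=39.0219 cont=38.6897 V=39.0219[EX]; j=3 S=115.0210 intr=21.6690 cont=22.4411 V=22.4411[hold]; j=4 S=135.4570 intr=1.2330 cont=8.6375 V=8.6375[hold]; j=5 S=159.5239 intr=0.0000 cont=1.5779 V=1.5779[hold]  S*(5)=97.6681
k=4: j=0 S=76.4216 intr=60.2684 cont=59.8423 V=60.2684[EX]; j=1 S=89.9996 intr=46.6904 cont=46.3243 V=46.6904[EX]; j=2 S=105.9900 intr=30.7000 cont=30.7783 V=30.7783[hold]; j=3 S=124.8215 intr=11.8685 cont=15.6343 V=15.6343[hold]; j=4 S=146.9987 intr=0.0000 cont=5.1722 V=5.1722[hold]  S*(4)=89.9996
k=3: j=0 S=82.9332 intr=53.7568 cont=53.3595 V=53.7568[EX]; j=1 S=97.6681 intr=39.0219 cont=38.7276 V=39.0219[EX]; j=2 S=115.0210 intr=21.6690 cont=23.2762 V=23.2762[hold]; j=3 S=135.4570 intr=1.2330 cont=10.4830 V=10.4830[hold]  S*(3)=97.6681
k=2: j=0 S=89.9996 intr=46.6904 cont=46.3243 V=46.6904[EX]; j=1 S=105.9900 intr=30.7000 cont=31.1825 V=31.1825[hold]; j=2 S=124.8215 intr=11.8685 cont=16.9538 V=16.9538[hold]  S*(2)=89.9996
k=1: j=0 S=97.6681 intr=39.0219 cont=38.9232 V=39.0219[EX]; j=1 S=115.0210 intr=21.6690 cont=24.1212 V=24.1212[hold]  S*(1)=97.6681
k=0: j=0 S=105.9900 intr=30.7000 cont=31.5915 V=31.5915[hold]  S*(0)=-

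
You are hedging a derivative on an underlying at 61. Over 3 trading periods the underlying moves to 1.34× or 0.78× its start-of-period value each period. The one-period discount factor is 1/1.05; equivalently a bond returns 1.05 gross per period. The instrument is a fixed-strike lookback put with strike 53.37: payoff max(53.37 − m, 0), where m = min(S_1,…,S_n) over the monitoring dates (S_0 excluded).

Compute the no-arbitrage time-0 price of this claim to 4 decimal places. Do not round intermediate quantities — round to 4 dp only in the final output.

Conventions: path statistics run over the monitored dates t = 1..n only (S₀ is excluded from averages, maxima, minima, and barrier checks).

price = 6.4010

Set p* = 0.4821 (from d < R < u); the path-dependent value is the discounted p*-expectation over all price paths.
Enumerate all 2^3 = 8 price paths (U = up ×1.34, D = down ×0.78); each path with k up-moves has probability p*^k·(1−p*)^(3−k).
DDD: m=28.9477, payoff=24.4223, prob=0.138877
UDD: m=49.7306, payoff=3.6394, prob=0.129299
DUD: m=47.5800, payoff=5.7900, prob=0.129299
UUD: m=81.7400, payoff=0.0000, prob=0.120382
DDU: m=37.1124, payoff=16.2576, prob=0.129299
UDU: m=63.7572, payoff=0.0000, prob=0.120382
DUU: m=47.5800, payoff=5.7900, prob=0.120382
UUU: m=81.7400, payoff=0.0000, prob=0.112080
Price = Σ prob·payoff / R^3 = 7.410013 / 1.157625 = 6.4010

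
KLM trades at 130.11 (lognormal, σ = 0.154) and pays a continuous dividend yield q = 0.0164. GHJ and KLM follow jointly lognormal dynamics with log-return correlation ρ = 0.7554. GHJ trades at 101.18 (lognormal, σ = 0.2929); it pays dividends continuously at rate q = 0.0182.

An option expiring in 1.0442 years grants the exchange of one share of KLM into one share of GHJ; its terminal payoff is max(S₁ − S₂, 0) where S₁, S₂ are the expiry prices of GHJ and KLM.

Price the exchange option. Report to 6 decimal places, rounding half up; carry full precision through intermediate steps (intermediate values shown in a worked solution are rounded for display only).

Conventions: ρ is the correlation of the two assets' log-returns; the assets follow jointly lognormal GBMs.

exchange price = 1.258383

σ_eff = √(σ₁² + σ₂² − 2ρσ₁σ₂) = √(0.2929² + 0.154² − 2·0.7554·0.2929·0.154) = 0.203370
d₁ = (ln(S₁/S₂) + (q₂ − q₁ + σ_eff²/2)T) / (σ_eff√T) = (ln(101.18/130.11) + (0.0164 − 0.0182 + 0.020680)·1.0442) / 0.207816 = -1.115242
d₂ = d₁ − σ_eff√T = -1.115242 − 0.207816 = -1.323058
N(d₁) = 0.132373,  N(d₂) = 0.092908
V = S₁·e^{−q₁T}·N(d₁) − S₂·e^{−q₂T}·N(d₂) = 13.141407 − 11.883023 = 1.258383
Key observation: pricing in KLM-units makes this a unit-strike call on the ratio S₁/S₂ — the risk-free rate cancels and cannot affect the value.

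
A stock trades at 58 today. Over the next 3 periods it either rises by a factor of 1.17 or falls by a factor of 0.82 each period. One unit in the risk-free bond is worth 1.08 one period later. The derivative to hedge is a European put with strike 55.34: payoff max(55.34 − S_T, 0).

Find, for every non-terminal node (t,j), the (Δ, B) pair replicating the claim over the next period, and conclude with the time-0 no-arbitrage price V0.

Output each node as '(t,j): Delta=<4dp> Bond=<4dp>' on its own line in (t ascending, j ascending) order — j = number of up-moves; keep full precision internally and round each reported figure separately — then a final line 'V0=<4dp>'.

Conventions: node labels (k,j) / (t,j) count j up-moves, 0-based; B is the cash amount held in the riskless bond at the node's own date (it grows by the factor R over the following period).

Risk-neutral probability p* = (R−d)/(u−d) = (1.08−0.82)/(1.17−0.82) = 0.7429.
Expiry values: V(3,0)=23.3607, V(3,1)=9.7109, V(3,2)=0.0000, V(3,3)=0.0000
Node (2,0) S=38.9992: V=(p*·9.7109+(1−p*)·23.3607)/1.08=12.2415; Δ=(9.7109−23.3607)/(45.6291−31.9793)=-1.0000; B=V−Δ·S=51.2407
Node (2,1) S=55.6452: V=(p*·0.0000+(1−p*)·9.7109)/1.08=2.3121; Δ=(0.0000−9.7109)/(65.1049−45.6291)=-0.4986; B=V−Δ·S=30.0577
Node (2,2) S=79.3962: V=(p*·0.0000+(1−p*)·0.0000)/1.08=0.0000; Δ=(0.0000−0.0000)/(92.8936−65.1049)=0.0000; B=V−Δ·S=0.0000
Node (1,0) S=47.5600: V=(p*·2.3121+(1−p*)·12.2415)/1.08=4.5050; Δ=(2.3121−12.2415)/(55.6452−38.9992)=-0.5965; B=V−Δ·S=32.8748
Node (1,1) S=67.8600: V=(p*·0.0000+(1−p*)·2.3121)/1.08=0.5505; Δ=(0.0000−2.3121)/(79.3962−55.6452)=-0.0973; B=V−Δ·S=7.1566
Node (0,0) S=58.0000: V=(p*·0.5505+(1−p*)·4.5050)/1.08=1.4513; Δ=(0.5505−4.5050)/(67.8600−47.5600)=-0.1948; B=V−Δ·S=12.7498
Sanity check at the root: Δ(0,0)·S0 + B(0,0) reproduces V0 = 1.4513.

(0,0): Delta=-0.1948 Bond=12.7498
(1,0): Delta=-0.5965 Bond=32.8748
(1,1): Delta=-0.0973 Bond=7.1566
(2,0): Delta=-1.0000 Bond=51.2407
(2,1): Delta=-0.4986 Bond=30.0577
(2,2): Delta=0.0000 Bond=0.0000
V0=1.4513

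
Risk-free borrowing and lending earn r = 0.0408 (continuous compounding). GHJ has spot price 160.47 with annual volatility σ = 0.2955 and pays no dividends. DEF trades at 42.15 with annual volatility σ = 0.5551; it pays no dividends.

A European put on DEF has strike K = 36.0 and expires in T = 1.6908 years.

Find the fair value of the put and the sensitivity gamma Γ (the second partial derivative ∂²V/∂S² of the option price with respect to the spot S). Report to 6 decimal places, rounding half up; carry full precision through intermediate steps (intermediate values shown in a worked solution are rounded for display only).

price = 6.896587
Γ = 0.010442

σ√T = 0.5551·√1.6908 = 0.721801
d₁ = (ln(S/K) + (r+σ²/2)T) / (σ√T) = (ln(42.15/36.0) + (0.0408+0.5551²/2)·1.6908) / 0.721801 = (0.157716 + 0.329483) / 0.721801 = 0.674977
d₂ = d₁ − σ√T = 0.674977 − 0.721801 = -0.046824
e^{−rT} = 0.933341
N(−d₁) = 0.249845,  N(−d₂) = 0.518673
Put price V = K·e^{−rT}·N(−d₂) − S·N(−d₁) = 17.427568 − 10.530981 = 6.896587
φ(d₁) = (1/√(2π))·e^{−d₁²/2} = 0.317672
Γ = φ(d₁) / (S·σ·√T) = 0.010442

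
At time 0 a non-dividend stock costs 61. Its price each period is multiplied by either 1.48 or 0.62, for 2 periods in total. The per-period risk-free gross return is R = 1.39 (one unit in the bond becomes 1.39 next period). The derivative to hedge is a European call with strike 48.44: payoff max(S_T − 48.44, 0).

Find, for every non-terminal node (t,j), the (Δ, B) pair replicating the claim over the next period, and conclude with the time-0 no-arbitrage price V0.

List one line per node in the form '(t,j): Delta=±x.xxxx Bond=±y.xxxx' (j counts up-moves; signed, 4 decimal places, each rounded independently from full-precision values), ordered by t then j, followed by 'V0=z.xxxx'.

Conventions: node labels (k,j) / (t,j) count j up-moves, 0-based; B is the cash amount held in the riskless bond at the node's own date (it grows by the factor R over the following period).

(0,0): Delta=0.9641 Bond=-22.7416
(1,0): Delta=0.2316 Bond=-3.9073
(1,1): Delta=1.0000 Bond=-34.8489
V0=36.0705

Under the risk-neutral measure, an up-move has probability p* = (R−d)/(u−d) = 0.8953 and values discount at R = 1.39.
Payoffs at expiry: V(2,0)=0.0000, V(2,1)=7.5336, V(2,2)=85.1744
Node (1,0) S=37.8200: V=(p*·7.5336+(1−p*)·0.0000)/1.39=4.8527; Δ=(7.5336−0.0000)/(55.9736−23.4484)=0.2316; B=V−Δ·S=-3.9073
Node (1,1) S=90.2800: V=(p*·85.1744+(1−p*)·7.5336)/1.39=55.4311; Δ=(85.1744−7.5336)/(133.6144−55.9736)=1.0000; B=V−Δ·S=-34.8489
Node (0,0) S=61.0000: V=(p*·55.4311+(1−p*)·4.8527)/1.39=36.0705; Δ=(55.4311−4.8527)/(90.2800−37.8200)=0.9641; B=V−Δ·S=-22.7416
Verification: the root portfolio costs Δ(0,0)·S0 + B(0,0) = 36.0705, matching V0.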